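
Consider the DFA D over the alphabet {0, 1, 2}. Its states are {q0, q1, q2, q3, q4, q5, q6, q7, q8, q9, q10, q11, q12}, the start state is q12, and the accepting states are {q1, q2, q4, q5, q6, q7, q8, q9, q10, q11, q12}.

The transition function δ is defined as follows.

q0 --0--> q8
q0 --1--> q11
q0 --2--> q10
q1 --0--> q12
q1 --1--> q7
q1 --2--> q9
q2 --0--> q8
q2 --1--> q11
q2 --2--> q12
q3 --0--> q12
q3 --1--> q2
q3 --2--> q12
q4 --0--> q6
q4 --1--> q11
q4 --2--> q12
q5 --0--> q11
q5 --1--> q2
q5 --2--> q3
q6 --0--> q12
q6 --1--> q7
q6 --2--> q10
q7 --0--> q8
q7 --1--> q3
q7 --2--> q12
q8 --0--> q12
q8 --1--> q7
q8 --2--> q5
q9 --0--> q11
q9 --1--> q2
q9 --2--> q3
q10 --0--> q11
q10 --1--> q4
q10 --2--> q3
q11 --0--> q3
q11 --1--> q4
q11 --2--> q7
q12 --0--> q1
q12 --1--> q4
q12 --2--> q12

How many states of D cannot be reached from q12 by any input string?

BFS from q12 reaches {q1, q2, q3, q4, q5, q6, q7, q8, q9, q10, q11, q12}; the 1 state(s) q0 are never visited.

1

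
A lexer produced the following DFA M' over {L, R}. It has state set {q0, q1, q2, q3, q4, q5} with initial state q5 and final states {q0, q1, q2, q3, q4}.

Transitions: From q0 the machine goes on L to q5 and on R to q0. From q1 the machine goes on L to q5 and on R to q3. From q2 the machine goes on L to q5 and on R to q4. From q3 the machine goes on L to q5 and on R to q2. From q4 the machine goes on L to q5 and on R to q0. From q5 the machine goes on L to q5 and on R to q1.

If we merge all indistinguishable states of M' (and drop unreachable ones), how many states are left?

2

All states are reachable from the start state.
Start with accepting vs non-accepting: {q0,q1,q2,q3,q4} | {q5}.
Stable partition: {q0,q1,q2,q3,q4} | {q5} — 2 equivalence classes.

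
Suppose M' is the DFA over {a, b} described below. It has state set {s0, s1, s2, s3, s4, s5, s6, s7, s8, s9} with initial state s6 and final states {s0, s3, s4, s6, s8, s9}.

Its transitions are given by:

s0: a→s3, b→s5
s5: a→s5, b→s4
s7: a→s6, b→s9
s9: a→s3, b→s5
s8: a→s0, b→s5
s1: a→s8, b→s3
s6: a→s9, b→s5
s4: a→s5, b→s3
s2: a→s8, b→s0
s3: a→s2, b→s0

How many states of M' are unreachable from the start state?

Starting at s6 and following transitions, the reachable set is {s0, s2, s3, s4, s5, s6, s8, s9}. That leaves s1, s7 unreachable — 2 in total.

2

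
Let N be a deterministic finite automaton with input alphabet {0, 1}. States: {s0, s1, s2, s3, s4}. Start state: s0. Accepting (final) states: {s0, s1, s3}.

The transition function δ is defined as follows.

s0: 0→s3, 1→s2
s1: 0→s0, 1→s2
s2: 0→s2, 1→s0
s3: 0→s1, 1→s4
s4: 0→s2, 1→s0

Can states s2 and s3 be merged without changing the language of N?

No

Every state is reachable, so we keep all 5.
Initial partition by acceptance: {s0,s1,s3} | {s2,s4}.
Stable partition: {s0,s1,s3} | {s2,s4} — 2 equivalence classes.
s2 and s3 end up in different blocks, so they are distinguishable. For instance, the string 'ε' is accepted from only s3.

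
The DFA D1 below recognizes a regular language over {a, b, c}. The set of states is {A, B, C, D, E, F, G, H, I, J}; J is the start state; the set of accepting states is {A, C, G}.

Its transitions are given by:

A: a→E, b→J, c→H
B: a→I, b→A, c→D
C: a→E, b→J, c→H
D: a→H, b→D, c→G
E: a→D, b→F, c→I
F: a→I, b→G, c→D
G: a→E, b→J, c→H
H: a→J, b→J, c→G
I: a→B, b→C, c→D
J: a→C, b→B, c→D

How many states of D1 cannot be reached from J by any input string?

0

A breadth-first search from the start state visits every state.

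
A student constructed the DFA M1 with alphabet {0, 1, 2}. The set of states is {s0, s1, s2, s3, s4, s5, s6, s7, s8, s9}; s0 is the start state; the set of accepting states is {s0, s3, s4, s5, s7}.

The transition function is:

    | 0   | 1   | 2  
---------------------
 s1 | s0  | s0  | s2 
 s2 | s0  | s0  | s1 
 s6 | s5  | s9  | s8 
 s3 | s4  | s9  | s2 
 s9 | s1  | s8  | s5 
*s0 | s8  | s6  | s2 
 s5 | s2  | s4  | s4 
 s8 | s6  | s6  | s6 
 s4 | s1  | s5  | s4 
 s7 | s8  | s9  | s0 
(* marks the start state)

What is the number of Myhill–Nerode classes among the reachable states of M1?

Reachable states from the start: {s0,s1,s2,s4,s5,s6,s8,s9}. Unreachable: {s3,s7} — drop them.
Start with accepting vs non-accepting: {s0,s4,s5} | {s1,s2,s6,s8,s9}.
On input 1, block {s0,s4,s5} splits into {s4,s5} and {s0}.
On input 0, block {s1,s2,s6,s8,s9} splits into {s1,s2} and {s8,s9} and {s6}.
Refine {s8,s9} on symbol 0: members go to different blocks, giving {s8} and {s9}.
The partition is now stable with 6 blocks: {s4,s5} | {s1,s2} | {s0} | {s8} | {s6} | {s9}.

6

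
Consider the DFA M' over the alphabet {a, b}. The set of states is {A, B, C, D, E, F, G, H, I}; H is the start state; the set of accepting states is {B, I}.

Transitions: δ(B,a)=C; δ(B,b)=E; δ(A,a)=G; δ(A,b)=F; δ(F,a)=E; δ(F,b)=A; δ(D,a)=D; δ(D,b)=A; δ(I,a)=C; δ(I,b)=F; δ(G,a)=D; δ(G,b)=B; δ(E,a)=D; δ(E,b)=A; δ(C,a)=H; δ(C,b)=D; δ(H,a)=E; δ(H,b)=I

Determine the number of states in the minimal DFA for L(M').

4

P0 = {B,I} | {A,C,D,E,F,G,H}.
Refine {A,C,D,E,F,G,H} on symbol b: members go to different blocks, giving {A,C,D,E,F} and {G,H}.
On input a, block {A,C,D,E,F} splits into {D,E,F} and {A,C}.
The partition is now stable with 4 blocks: {B,I} | {D,E,F} | {G,H} | {A,C}.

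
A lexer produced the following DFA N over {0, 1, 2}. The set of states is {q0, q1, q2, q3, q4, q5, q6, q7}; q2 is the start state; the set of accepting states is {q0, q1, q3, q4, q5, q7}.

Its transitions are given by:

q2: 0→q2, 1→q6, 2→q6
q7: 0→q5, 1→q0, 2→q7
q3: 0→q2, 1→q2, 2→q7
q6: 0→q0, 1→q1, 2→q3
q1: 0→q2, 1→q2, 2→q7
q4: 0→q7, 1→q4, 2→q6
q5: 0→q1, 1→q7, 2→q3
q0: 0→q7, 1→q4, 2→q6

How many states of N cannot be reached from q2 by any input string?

A breadth-first search from the start state visits every state.

0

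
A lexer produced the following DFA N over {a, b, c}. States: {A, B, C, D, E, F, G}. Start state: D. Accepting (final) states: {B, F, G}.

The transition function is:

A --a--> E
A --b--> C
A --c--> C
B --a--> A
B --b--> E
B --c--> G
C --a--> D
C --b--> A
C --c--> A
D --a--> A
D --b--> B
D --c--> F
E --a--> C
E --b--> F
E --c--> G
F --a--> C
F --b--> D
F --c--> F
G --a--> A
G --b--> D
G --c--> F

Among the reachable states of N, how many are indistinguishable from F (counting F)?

All states are reachable from the start state.
P0 = {B,F,G} | {A,C,D,E}.
Refine {A,C,D,E} on symbol b: members go to different blocks, giving {A,C} and {D,E}.
No further refinement is possible. Final partition (3 blocks): {B,F,G} | {A,C} | {D,E}.
The equivalence class containing F is {B,F,G}, of size 3.

3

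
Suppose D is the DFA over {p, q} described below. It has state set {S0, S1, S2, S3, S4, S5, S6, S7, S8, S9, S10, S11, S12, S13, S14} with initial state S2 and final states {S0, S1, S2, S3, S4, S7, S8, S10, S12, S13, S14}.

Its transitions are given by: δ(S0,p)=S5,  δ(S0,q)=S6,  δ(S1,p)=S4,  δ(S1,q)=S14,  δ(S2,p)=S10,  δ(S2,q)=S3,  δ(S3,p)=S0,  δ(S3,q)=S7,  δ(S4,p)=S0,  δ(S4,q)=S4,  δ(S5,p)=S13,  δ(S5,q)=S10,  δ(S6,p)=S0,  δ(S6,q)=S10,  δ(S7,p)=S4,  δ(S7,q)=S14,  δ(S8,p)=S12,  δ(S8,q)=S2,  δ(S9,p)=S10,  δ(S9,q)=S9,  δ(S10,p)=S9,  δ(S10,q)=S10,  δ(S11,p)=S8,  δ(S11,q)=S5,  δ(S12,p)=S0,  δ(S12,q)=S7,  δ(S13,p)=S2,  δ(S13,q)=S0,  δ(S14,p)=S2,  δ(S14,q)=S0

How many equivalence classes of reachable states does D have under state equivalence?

States {S1,S8,S11,S12} cannot be reached from the start state, so discard them.
Initial partition by acceptance: {S0,S2,S3,S4,S7,S10,S13,S14} | {S5,S6,S9}.
Refine {S0,S2,S3,S4,S7,S10,S13,S14} on symbol p: members go to different blocks, giving {S2,S3,S4,S7,S13,S14} and {S0,S10}.
Split {S2,S3,S4,S7,S13,S14} by δ(·,p) → {S2,S3,S4} and {S7,S13,S14}.
Refine {S2,S3,S4} on symbol q: members go to different blocks, giving {S2,S4} and {S3}.
Refine {S2,S4} on symbol q: members go to different blocks, giving {S2} and {S4}.
Refine {S5,S6,S9} on symbol p: members go to different blocks, giving {S6,S9} and {S5}.
On input q, block {S6,S9} splits into {S6} and {S9}.
On input p, block {S0,S10} splits into {S0} and {S10}.
On input p, block {S7,S13,S14} splits into {S13,S14} and {S7}.
No further refinement is possible. Final partition (10 blocks): {S2} | {S6} | {S0} | {S13,S14} | {S3} | {S4} | {S5} | {S9} | {S10} | {S7}.

10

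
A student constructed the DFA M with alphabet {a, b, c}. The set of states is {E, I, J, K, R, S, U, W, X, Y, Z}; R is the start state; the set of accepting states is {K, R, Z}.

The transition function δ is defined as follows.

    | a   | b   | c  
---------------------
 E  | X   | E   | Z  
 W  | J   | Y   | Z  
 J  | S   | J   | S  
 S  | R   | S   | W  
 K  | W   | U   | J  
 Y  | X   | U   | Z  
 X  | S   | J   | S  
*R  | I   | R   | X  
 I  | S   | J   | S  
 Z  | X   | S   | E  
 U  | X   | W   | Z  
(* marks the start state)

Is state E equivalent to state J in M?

No

Reachable states from the start: {E,I,J,R,S,U,W,X,Y,Z}. Unreachable: {K} — drop them.
P0 = {R,Z} | {E,I,J,S,U,W,X,Y}.
Split {R,Z} by δ(·,b) → {R} and {Z}.
Refine {E,I,J,S,U,W,X,Y} on symbol a: members go to different blocks, giving {E,I,J,U,W,X,Y} and {S}.
Split {E,I,J,U,W,X,Y} by δ(·,a) → {E,U,W,Y} and {I,J,X}.
The partition is now stable with 5 blocks: {R} | {E,U,W,Y} | {Z} | {S} | {I,J,X}.
E and J end up in different blocks, so they are distinguishable. For instance, the string 'c' is accepted from only E.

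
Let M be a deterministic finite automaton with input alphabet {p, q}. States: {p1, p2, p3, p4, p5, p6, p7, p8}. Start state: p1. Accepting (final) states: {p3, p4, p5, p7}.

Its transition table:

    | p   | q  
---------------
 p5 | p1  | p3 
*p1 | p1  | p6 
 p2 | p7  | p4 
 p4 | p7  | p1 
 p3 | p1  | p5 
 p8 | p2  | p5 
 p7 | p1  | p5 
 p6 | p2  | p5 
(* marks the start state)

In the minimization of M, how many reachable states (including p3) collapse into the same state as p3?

3

First remove the unreachable states {p8}; 7 states remain.
P0 = {p3,p4,p5,p7} | {p1,p2,p6}.
Refine {p3,p4,p5,p7} on symbol p: members go to different blocks, giving {p3,p5,p7} and {p4}.
On input p, block {p1,p2,p6} splits into {p1,p6} and {p2}.
Refine {p1,p6} on symbol p: members go to different blocks, giving {p1} and {p6}.
The partition is now stable with 5 blocks: {p3,p5,p7} | {p1} | {p4} | {p2} | {p6}.
State p3 belongs to the block {p3,p5,p7}, which has 3 states.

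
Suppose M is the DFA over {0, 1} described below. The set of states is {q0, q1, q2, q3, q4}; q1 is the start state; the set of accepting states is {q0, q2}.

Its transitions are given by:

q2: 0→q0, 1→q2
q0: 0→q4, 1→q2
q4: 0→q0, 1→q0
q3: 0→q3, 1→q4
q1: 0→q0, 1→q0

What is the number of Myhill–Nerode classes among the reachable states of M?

Reachable states from the start: {q0,q1,q2,q4}. Unreachable: {q3} — drop them.
Initial partition by acceptance: {q0,q2} | {q1,q4}.
Refine {q0,q2} on symbol 0: members go to different blocks, giving {q0} and {q2}.
The partition is now stable with 3 blocks: {q0} | {q1,q4} | {q2}.

3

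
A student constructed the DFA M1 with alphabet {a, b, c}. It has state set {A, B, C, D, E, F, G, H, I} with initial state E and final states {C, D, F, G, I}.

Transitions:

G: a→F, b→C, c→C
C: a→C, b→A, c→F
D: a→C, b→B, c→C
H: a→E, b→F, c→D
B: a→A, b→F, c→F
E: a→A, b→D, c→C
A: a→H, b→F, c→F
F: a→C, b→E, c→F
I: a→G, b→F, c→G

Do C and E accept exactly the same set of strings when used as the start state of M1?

No

Reachable states from the start: {A,B,C,D,E,F,H}. Unreachable: {G,I} — drop them.
P0 = {C,D,F} | {A,B,E,H}.
No further refinement is possible. Final partition (2 blocks): {C,D,F} | {A,B,E,H}.
C and E end up in different blocks, so they are distinguishable. For instance, the string 'ε' is accepted from only C.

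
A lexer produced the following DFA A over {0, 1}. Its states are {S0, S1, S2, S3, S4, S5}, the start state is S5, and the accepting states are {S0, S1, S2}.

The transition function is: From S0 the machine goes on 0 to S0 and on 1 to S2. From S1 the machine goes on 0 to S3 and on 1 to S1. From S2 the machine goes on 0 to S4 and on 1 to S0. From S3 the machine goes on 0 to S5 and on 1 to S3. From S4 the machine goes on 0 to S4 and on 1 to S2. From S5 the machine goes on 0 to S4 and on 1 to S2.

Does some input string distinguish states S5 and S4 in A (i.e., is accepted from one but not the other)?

No

States {S1,S3} cannot be reached from the start state, so discard them.
Start with accepting vs non-accepting: {S0,S2} | {S4,S5}.
Split {S0,S2} by δ(·,0) → {S0} and {S2}.
No further refinement is possible. Final partition (3 blocks): {S0} | {S4,S5} | {S2}.
S5 and S4 lie in the same block of the stable partition, so they are equivalent — no string distinguishes them.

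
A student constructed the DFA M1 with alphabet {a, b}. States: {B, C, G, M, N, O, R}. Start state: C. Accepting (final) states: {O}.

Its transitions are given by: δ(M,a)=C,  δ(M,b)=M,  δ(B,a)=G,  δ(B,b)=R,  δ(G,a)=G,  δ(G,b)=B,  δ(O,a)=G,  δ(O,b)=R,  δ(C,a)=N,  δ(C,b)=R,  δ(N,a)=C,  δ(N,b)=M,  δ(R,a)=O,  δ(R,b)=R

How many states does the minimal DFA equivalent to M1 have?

6

All states are reachable from the start state.
Initial partition by acceptance: {O} | {B,C,G,M,N,R}.
Split {B,C,G,M,N,R} by δ(·,a) → {B,C,G,M,N} and {R}.
Refine {B,C,G,M,N} on symbol b: members go to different blocks, giving {G,M,N} and {B,C}.
Refine {G,M,N} on symbol a: members go to different blocks, giving {M,N} and {G}.
On input a, block {B,C} splits into {B} and {C}.
Stable partition: {O} | {M,N} | {R} | {B} | {G} | {C} — 6 equivalence classes.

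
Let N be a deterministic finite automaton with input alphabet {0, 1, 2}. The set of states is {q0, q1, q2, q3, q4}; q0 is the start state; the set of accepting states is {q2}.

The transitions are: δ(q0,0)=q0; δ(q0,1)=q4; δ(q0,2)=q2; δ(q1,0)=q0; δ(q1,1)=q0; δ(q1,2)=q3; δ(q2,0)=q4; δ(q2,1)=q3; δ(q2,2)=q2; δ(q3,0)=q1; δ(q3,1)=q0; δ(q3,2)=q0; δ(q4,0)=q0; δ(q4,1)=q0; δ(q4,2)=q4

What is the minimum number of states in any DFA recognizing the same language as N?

5

All states are reachable from the start state.
P0 = {q2} | {q0,q1,q3,q4}.
On input 2, block {q0,q1,q3,q4} splits into {q1,q3,q4} and {q0}.
Refine {q1,q3,q4} on symbol 0: members go to different blocks, giving {q1,q4} and {q3}.
Split {q1,q4} by δ(·,2) → {q1} and {q4}.
The partition is now stable with 5 blocks: {q2} | {q1} | {q0} | {q3} | {q4}.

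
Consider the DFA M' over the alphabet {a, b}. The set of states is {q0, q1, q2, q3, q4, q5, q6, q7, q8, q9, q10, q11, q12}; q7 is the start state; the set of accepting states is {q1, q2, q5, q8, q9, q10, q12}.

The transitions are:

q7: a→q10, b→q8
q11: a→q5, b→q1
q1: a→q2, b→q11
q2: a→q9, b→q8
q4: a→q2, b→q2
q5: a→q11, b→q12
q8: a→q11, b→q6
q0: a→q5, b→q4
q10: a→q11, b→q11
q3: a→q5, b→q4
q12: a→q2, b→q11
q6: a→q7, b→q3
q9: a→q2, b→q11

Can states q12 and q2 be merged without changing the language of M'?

States {q0} cannot be reached from the start state, so discard them.
Initial partition by acceptance: {q1,q2,q5,q8,q9,q10,q12} | {q3,q4,q6,q7,q11}.
On input a, block {q1,q2,q5,q8,q9,q10,q12} splits into {q1,q2,q9,q12} and {q5,q8,q10}.
Refine {q1,q2,q9,q12} on symbol b: members go to different blocks, giving {q1,q9,q12} and {q2}.
Refine {q3,q4,q6,q7,q11} on symbol a: members go to different blocks, giving {q3,q7,q11} and {q4} and {q6}.
On input b, block {q3,q7,q11} splits into {q3} and {q7} and {q11}.
Split {q5,q8,q10} by δ(·,b) → {q5} and {q8} and {q10}.
No further refinement is possible. Final partition (10 blocks): {q1,q9,q12} | {q3} | {q5} | {q2} | {q4} | {q6} | {q7} | {q11} | {q8} | {q10}.
q12 and q2 end up in different blocks, so they are distinguishable. For instance, the string 'b' is accepted from only q2.

No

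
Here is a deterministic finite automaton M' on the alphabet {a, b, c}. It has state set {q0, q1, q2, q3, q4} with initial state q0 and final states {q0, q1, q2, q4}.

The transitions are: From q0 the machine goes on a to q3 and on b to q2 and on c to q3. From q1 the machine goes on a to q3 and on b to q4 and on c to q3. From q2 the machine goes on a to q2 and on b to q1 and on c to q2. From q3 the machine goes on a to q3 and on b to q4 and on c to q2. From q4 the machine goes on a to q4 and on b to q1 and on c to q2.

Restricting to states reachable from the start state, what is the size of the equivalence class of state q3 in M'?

All states are reachable from the start state.
Initial partition by acceptance: {q0,q1,q2,q4} | {q3}.
On input a, block {q0,q1,q2,q4} splits into {q0,q1} and {q2,q4}.
The partition is now stable with 3 blocks: {q0,q1} | {q3} | {q2,q4}.
The equivalence class containing q3 is {q3}, of size 1.

1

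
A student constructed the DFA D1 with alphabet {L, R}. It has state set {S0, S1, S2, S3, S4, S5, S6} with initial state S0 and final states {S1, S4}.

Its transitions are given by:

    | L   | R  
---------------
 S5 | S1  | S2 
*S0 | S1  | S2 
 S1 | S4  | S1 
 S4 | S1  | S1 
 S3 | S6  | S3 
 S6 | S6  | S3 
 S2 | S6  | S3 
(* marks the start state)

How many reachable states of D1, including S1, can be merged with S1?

States {S5} cannot be reached from the start state, so discard them.
Start with accepting vs non-accepting: {S1,S4} | {S0,S2,S3,S6}.
Split {S0,S2,S3,S6} by δ(·,L) → {S2,S3,S6} and {S0}.
The partition is now stable with 3 blocks: {S1,S4} | {S2,S3,S6} | {S0}.
State S1 belongs to the block {S1,S4}, which has 2 states.

2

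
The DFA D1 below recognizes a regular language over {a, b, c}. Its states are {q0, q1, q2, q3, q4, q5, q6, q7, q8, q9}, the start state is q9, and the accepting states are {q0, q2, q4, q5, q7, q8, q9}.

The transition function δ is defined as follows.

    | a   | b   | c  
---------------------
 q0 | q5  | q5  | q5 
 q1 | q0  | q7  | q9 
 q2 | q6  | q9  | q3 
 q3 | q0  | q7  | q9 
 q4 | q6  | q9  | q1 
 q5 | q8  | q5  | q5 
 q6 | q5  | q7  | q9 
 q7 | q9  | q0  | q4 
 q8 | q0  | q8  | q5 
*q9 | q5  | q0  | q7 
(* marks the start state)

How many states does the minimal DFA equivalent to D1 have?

5

Reachable states from the start: {q0,q1,q4,q5,q6,q7,q8,q9}. Unreachable: {q2,q3} — drop them.
P0 = {q0,q4,q5,q7,q8,q9} | {q1,q6}.
On input a, block {q0,q4,q5,q7,q8,q9} splits into {q0,q5,q7,q8,q9} and {q4}.
Split {q0,q5,q7,q8,q9} by δ(·,c) → {q0,q5,q8,q9} and {q7}.
Refine {q0,q5,q8,q9} on symbol c: members go to different blocks, giving {q0,q5,q8} and {q9}.
No further refinement is possible. Final partition (5 blocks): {q0,q5,q8} | {q1,q6} | {q4} | {q7} | {q9}.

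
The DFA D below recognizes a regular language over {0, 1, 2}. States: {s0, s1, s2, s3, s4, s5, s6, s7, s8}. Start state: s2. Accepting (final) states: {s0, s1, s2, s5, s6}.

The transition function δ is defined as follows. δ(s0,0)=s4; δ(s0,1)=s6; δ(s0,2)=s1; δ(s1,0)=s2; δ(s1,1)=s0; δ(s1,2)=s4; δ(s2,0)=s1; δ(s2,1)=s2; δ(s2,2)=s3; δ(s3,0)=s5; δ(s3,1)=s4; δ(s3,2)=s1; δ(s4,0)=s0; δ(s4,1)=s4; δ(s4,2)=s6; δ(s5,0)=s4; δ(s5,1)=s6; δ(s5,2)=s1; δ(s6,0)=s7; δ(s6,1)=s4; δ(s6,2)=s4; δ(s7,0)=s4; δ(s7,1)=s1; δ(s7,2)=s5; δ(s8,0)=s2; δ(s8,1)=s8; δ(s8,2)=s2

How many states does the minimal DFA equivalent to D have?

States {s8} cannot be reached from the start state, so discard them.
Initial partition by acceptance: {s0,s1,s2,s5,s6} | {s3,s4,s7}.
On input 0, block {s0,s1,s2,s5,s6} splits into {s0,s5,s6} and {s1,s2}.
On input 1, block {s0,s5,s6} splits into {s0,s5} and {s6}.
On input 0, block {s3,s4,s7} splits into {s3,s4} and {s7}.
Refine {s3,s4} on symbol 2: members go to different blocks, giving {s3} and {s4}.
Split {s1,s2} by δ(·,1) → {s1} and {s2}.
No further refinement is possible. Final partition (7 blocks): {s0,s5} | {s3} | {s1} | {s6} | {s7} | {s4} | {s2}.

7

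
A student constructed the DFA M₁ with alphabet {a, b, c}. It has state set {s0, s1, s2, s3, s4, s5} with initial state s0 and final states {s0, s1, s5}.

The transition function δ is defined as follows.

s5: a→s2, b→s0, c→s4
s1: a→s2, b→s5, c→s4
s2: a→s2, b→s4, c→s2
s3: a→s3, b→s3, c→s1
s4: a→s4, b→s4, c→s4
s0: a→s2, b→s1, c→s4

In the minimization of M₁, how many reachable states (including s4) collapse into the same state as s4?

2

States {s3} cannot be reached from the start state, so discard them.
Initial partition by acceptance: {s0,s1,s5} | {s2,s4}.
Stable partition: {s0,s1,s5} | {s2,s4} — 2 equivalence classes.
State s4 belongs to the block {s2,s4}, which has 2 states.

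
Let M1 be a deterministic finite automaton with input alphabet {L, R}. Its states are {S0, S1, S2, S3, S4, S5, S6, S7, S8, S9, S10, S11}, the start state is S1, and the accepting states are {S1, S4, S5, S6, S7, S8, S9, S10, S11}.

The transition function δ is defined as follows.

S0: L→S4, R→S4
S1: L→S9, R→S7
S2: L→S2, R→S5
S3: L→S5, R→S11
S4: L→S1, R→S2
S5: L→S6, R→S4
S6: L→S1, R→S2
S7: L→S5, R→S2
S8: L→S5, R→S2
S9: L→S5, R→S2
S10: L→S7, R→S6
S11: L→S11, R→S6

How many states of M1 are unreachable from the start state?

5

No path from S1 leads to S0, S3, S8, S10, S11; the other 7 states are all reachable.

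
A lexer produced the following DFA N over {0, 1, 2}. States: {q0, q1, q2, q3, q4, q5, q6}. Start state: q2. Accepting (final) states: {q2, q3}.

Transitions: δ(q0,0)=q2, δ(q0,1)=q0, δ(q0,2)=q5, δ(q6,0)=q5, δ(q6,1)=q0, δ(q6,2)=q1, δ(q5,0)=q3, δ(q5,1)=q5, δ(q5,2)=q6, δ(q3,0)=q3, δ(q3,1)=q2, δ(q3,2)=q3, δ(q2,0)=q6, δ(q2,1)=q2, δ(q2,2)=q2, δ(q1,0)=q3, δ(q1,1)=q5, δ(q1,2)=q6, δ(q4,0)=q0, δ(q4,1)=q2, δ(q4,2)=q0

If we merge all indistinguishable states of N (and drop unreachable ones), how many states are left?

5

First remove the unreachable states {q4}; 6 states remain.
P0 = {q2,q3} | {q0,q1,q5,q6}.
On input 0, block {q2,q3} splits into {q2} and {q3}.
Split {q0,q1,q5,q6} by δ(·,0) → {q1,q5} and {q0} and {q6}.
No further refinement is possible. Final partition (5 blocks): {q2} | {q1,q5} | {q3} | {q0} | {q6}.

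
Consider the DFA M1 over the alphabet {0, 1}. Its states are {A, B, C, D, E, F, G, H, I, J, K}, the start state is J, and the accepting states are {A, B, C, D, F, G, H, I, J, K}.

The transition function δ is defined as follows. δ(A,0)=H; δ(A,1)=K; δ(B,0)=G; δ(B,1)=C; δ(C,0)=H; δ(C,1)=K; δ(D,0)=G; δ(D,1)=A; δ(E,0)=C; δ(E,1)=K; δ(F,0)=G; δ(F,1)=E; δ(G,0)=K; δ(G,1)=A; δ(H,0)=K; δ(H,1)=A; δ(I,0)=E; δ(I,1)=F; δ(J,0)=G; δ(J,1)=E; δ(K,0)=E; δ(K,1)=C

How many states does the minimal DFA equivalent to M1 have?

5

Reachable states from the start: {A,C,E,G,H,J,K}. Unreachable: {B,D,F,I} — drop them.
Start with accepting vs non-accepting: {A,C,G,H,J,K} | {E}.
On input 0, block {A,C,G,H,J,K} splits into {A,C,G,H,J} and {K}.
Split {A,C,G,H,J} by δ(·,0) → {A,C,J} and {G,H}.
Split {A,C,J} by δ(·,1) → {A,C} and {J}.
Stable partition: {A,C} | {E} | {K} | {G,H} | {J} — 5 equivalence classes.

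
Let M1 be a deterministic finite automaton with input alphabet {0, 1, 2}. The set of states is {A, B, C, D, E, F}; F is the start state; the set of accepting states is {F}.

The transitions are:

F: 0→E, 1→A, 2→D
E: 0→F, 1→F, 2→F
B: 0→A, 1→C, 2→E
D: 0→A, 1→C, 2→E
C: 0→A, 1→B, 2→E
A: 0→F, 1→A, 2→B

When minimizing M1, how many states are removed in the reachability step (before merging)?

0

A breadth-first search from the start state visits every state.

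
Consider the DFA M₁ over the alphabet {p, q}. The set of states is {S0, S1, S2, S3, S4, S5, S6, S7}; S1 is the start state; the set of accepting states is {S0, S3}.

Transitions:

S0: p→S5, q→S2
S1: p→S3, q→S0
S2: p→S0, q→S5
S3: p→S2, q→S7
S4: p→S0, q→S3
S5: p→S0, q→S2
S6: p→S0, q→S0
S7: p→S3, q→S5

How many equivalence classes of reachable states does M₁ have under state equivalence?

States {S4,S6} cannot be reached from the start state, so discard them.
Start with accepting vs non-accepting: {S0,S3} | {S1,S2,S5,S7}.
Split {S1,S2,S5,S7} by δ(·,q) → {S2,S5,S7} and {S1}.
The partition is now stable with 3 blocks: {S0,S3} | {S2,S5,S7} | {S1}.

3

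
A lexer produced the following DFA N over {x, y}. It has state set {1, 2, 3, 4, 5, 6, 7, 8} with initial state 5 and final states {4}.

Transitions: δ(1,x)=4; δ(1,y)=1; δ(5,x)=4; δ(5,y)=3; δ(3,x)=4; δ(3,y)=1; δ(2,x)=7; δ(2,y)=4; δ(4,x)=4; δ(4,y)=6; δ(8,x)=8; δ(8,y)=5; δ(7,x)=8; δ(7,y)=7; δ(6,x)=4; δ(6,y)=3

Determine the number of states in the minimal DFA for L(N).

2

States {2,7,8} cannot be reached from the start state, so discard them.
Start with accepting vs non-accepting: {4} | {1,3,5,6}.
Stable partition: {4} | {1,3,5,6} — 2 equivalence classes.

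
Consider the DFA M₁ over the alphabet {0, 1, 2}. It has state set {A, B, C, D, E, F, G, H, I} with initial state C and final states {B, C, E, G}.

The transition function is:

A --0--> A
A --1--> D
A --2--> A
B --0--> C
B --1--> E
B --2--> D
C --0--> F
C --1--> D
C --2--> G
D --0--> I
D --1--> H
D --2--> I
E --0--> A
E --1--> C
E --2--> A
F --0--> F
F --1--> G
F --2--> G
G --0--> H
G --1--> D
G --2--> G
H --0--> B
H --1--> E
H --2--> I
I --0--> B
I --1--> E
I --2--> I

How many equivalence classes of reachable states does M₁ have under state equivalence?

8

Initial partition by acceptance: {B,C,E,G} | {A,D,F,H,I}.
Split {B,C,E,G} by δ(·,0) → {C,E,G} and {B}.
Refine {C,E,G} on symbol 1: members go to different blocks, giving {C,G} and {E}.
Refine {A,D,F,H,I} on symbol 0: members go to different blocks, giving {A,D,F} and {H,I}.
Refine {C,G} on symbol 0: members go to different blocks, giving {C} and {G}.
On input 0, block {A,D,F} splits into {A,F} and {D}.
Refine {A,F} on symbol 1: members go to different blocks, giving {A} and {F}.
No further refinement is possible. Final partition (8 blocks): {C} | {A} | {B} | {E} | {H,I} | {G} | {D} | {F}.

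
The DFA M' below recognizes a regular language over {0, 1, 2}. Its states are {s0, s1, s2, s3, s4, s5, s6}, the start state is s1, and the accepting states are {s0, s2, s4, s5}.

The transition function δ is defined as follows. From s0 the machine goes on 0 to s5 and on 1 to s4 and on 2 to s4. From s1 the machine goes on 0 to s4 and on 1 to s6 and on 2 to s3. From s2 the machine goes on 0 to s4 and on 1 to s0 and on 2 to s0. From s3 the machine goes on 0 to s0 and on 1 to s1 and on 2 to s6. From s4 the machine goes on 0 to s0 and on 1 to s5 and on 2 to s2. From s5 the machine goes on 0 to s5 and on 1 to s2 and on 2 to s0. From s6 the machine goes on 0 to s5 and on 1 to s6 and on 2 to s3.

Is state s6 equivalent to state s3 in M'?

All states are reachable from the start state.
Start with accepting vs non-accepting: {s0,s2,s4,s5} | {s1,s3,s6}.
No further refinement is possible. Final partition (2 blocks): {s0,s2,s4,s5} | {s1,s3,s6}.
s6 and s3 lie in the same block of the stable partition, so they are equivalent — no string distinguishes them.

Yes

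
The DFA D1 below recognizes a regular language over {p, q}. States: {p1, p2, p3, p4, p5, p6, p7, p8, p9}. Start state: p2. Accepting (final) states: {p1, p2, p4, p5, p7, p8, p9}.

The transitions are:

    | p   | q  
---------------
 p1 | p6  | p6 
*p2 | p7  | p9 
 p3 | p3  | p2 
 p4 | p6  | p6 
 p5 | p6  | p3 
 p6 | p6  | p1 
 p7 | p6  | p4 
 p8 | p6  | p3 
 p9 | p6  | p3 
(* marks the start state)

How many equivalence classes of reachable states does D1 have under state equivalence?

6

First remove the unreachable states {p5,p8}; 7 states remain.
Start with accepting vs non-accepting: {p1,p2,p4,p7,p9} | {p3,p6}.
Refine {p1,p2,p4,p7,p9} on symbol p: members go to different blocks, giving {p1,p4,p7,p9} and {p2}.
Refine {p1,p4,p7,p9} on symbol q: members go to different blocks, giving {p1,p4,p9} and {p7}.
Split {p3,p6} by δ(·,q) → {p3} and {p6}.
Split {p1,p4,p9} by δ(·,q) → {p1,p4} and {p9}.
Stable partition: {p1,p4} | {p3} | {p2} | {p7} | {p6} | {p9} — 6 equivalence classes.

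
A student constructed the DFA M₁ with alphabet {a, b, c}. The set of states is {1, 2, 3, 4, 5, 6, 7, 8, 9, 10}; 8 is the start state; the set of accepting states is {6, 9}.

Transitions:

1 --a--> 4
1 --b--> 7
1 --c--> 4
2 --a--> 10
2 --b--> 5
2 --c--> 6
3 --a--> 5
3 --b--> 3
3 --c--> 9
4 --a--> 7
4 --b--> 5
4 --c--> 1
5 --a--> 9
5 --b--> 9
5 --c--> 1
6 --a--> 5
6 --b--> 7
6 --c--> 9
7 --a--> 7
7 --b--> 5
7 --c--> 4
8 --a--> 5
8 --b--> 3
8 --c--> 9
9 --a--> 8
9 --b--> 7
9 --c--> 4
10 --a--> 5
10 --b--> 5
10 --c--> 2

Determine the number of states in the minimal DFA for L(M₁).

States {2,6,10} cannot be reached from the start state, so discard them.
Initial partition by acceptance: {9} | {1,3,4,5,7,8}.
On input a, block {1,3,4,5,7,8} splits into {1,3,4,7,8} and {5}.
On input a, block {1,3,4,7,8} splits into {1,4,7} and {3,8}.
Refine {1,4,7} on symbol b: members go to different blocks, giving {4,7} and {1}.
Refine {4,7} on symbol c: members go to different blocks, giving {4} and {7}.
Stable partition: {9} | {4} | {5} | {3,8} | {1} | {7} — 6 equivalence classes.

6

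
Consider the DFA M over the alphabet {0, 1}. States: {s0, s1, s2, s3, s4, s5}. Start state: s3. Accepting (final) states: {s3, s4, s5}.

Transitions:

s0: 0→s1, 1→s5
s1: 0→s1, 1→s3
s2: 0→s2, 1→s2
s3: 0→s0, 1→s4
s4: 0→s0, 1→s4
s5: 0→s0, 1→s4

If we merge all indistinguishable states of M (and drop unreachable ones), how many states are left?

Reachable states from the start: {s0,s1,s3,s4,s5}. Unreachable: {s2} — drop them.
P0 = {s3,s4,s5} | {s0,s1}.
The partition is now stable with 2 blocks: {s3,s4,s5} | {s0,s1}.

2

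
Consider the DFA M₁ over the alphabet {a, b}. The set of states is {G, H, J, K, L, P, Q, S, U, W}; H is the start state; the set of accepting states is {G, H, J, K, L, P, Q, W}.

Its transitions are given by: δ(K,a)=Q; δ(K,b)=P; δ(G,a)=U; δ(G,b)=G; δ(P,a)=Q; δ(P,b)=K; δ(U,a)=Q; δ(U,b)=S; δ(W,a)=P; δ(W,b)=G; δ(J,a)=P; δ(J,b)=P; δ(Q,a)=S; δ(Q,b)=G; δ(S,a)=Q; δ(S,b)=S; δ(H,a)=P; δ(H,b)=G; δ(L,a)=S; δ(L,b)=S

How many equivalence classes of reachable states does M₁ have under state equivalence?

4

First remove the unreachable states {J,L,W}; 7 states remain.
P0 = {G,H,K,P,Q} | {S,U}.
Split {G,H,K,P,Q} by δ(·,a) → {H,K,P} and {G,Q}.
On input a, block {H,K,P} splits into {K,P} and {H}.
Stable partition: {K,P} | {S,U} | {G,Q} | {H} — 4 equivalence classes.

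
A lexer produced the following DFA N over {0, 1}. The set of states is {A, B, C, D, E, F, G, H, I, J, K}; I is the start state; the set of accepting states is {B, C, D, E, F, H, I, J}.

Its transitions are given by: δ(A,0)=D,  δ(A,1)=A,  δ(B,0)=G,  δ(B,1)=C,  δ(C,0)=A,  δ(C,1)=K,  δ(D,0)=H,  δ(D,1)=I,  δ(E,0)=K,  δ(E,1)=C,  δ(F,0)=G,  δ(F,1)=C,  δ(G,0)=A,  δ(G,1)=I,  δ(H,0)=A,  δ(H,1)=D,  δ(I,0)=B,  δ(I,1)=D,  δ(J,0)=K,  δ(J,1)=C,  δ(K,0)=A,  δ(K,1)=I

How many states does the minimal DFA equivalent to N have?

7

States {E,F,J} cannot be reached from the start state, so discard them.
P0 = {B,C,D,H,I} | {A,G,K}.
Refine {B,C,D,H,I} on symbol 0: members go to different blocks, giving {B,C,H} and {D,I}.
Split {B,C,H} by δ(·,1) → {B} and {C} and {H}.
On input 0, block {A,G,K} splits into {G,K} and {A}.
Split {D,I} by δ(·,0) → {D} and {I}.
No further refinement is possible. Final partition (7 blocks): {B} | {G,K} | {D} | {C} | {H} | {A} | {I}.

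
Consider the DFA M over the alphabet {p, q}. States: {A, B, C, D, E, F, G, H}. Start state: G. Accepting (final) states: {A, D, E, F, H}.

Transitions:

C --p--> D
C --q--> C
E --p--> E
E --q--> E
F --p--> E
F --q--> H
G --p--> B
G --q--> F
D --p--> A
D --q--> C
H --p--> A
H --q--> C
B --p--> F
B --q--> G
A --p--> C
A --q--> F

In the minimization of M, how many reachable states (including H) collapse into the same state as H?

Every state is reachable, so we keep all 8.
Start with accepting vs non-accepting: {A,D,E,F,H} | {B,C,G}.
Split {A,D,E,F,H} by δ(·,p) → {D,E,F,H} and {A}.
Split {D,E,F,H} by δ(·,p) → {D,H} and {E,F}.
On input p, block {B,C,G} splits into {B} and {C} and {G}.
Split {E,F} by δ(·,q) → {E} and {F}.
The partition is now stable with 7 blocks: {D,H} | {B} | {A} | {E} | {C} | {G} | {F}.
State H belongs to the block {D,H}, which has 2 states.

2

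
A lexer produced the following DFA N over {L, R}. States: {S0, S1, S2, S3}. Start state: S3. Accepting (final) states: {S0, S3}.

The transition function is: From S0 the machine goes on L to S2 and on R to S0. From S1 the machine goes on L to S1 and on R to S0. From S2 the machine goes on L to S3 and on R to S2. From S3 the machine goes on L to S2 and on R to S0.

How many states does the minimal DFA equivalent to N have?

2

States {S1} cannot be reached from the start state, so discard them.
Initial partition by acceptance: {S0,S3} | {S2}.
No further refinement is possible. Final partition (2 blocks): {S0,S3} | {S2}.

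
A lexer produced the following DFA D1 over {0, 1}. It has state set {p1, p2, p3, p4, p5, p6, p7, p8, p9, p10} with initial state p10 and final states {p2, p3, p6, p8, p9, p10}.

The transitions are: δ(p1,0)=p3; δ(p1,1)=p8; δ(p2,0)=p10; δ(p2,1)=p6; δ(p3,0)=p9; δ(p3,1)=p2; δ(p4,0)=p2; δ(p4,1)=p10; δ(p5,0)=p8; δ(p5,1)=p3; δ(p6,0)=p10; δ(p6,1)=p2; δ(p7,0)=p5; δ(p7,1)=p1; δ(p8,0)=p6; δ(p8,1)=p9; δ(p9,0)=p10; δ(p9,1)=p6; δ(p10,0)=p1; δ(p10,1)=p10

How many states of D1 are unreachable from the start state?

3

No path from p10 leads to p4, p5, p7; the other 7 states are all reachable.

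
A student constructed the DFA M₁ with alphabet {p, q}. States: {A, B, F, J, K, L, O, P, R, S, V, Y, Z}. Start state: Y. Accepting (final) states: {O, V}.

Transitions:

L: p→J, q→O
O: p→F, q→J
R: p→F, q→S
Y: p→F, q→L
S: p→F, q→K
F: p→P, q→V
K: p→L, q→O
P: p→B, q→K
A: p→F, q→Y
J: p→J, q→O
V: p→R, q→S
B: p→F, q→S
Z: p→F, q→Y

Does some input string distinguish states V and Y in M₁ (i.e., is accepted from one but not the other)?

Reachable states from the start: {B,F,J,K,L,O,P,R,S,V,Y}. Unreachable: {A,Z} — drop them.
Initial partition by acceptance: {O,V} | {B,F,J,K,L,P,R,S,Y}.
On input q, block {B,F,J,K,L,P,R,S,Y} splits into {B,P,R,S,Y} and {F,J,K,L}.
Split {O,V} by δ(·,p) → {V} and {O}.
On input p, block {B,P,R,S,Y} splits into {B,R,S,Y} and {P}.
Refine {B,R,S,Y} on symbol q: members go to different blocks, giving {B,R} and {S,Y}.
Split {F,J,K,L} by δ(·,p) → {J,K,L} and {F}.
The partition is now stable with 7 blocks: {V} | {B,R} | {J,K,L} | {O} | {P} | {S,Y} | {F}.
V and Y end up in different blocks, so they are distinguishable. For instance, the string 'ε' is accepted from only V.

Yes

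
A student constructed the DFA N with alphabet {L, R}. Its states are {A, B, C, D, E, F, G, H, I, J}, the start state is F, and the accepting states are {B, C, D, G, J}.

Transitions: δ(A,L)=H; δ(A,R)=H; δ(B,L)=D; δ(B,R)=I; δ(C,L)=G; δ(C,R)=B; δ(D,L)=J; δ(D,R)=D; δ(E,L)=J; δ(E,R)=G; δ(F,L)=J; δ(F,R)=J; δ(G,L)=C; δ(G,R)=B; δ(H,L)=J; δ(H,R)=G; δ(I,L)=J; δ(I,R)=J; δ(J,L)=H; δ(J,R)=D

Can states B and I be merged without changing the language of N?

First remove the unreachable states {A,E}; 8 states remain.
Start with accepting vs non-accepting: {B,C,D,G,J} | {F,H,I}.
Refine {B,C,D,G,J} on symbol L: members go to different blocks, giving {B,C,D,G} and {J}.
Refine {B,C,D,G} on symbol L: members go to different blocks, giving {B,C,G} and {D}.
Split {B,C,G} by δ(·,L) → {C,G} and {B}.
Refine {F,H,I} on symbol R: members go to different blocks, giving {F,I} and {H}.
Stable partition: {C,G} | {F,I} | {J} | {D} | {B} | {H} — 6 equivalence classes.
B and I end up in different blocks, so they are distinguishable. For instance, the string 'ε' is accepted from only B.

No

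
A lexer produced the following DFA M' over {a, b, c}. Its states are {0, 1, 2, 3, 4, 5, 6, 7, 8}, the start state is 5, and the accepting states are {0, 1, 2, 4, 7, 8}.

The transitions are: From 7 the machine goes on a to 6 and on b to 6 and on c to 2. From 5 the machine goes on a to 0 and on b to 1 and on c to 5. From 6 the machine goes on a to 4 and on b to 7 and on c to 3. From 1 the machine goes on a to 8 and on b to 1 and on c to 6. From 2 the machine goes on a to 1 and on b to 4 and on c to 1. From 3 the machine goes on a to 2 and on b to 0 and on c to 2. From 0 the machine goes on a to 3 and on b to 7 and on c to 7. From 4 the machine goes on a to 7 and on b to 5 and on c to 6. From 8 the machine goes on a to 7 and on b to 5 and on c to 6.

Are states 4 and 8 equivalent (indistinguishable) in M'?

Yes

Initial partition by acceptance: {0,1,2,4,7,8} | {3,5,6}.
On input a, block {0,1,2,4,7,8} splits into {1,2,4,8} and {0,7}.
Refine {1,2,4,8} on symbol a: members go to different blocks, giving {1,2} and {4,8}.
Refine {1,2} on symbol a: members go to different blocks, giving {1} and {2}.
Refine {3,5,6} on symbol a: members go to different blocks, giving {3} and {5} and {6}.
Refine {0,7} on symbol a: members go to different blocks, giving {0} and {7}.
Stable partition: {1} | {3} | {0} | {4,8} | {2} | {5} | {6} | {7} — 8 equivalence classes.
4 and 8 lie in the same block of the stable partition, so they are equivalent — no string distinguishes them.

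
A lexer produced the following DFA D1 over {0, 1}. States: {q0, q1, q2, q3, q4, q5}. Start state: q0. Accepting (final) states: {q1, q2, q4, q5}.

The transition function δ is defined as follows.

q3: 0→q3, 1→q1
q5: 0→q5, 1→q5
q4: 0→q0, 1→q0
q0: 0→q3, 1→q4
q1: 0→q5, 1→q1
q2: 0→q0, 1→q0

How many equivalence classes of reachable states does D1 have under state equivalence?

4

First remove the unreachable states {q2}; 5 states remain.
Start with accepting vs non-accepting: {q1,q4,q5} | {q0,q3}.
On input 0, block {q1,q4,q5} splits into {q1,q5} and {q4}.
Split {q0,q3} by δ(·,1) → {q0} and {q3}.
No further refinement is possible. Final partition (4 blocks): {q1,q5} | {q0} | {q4} | {q3}.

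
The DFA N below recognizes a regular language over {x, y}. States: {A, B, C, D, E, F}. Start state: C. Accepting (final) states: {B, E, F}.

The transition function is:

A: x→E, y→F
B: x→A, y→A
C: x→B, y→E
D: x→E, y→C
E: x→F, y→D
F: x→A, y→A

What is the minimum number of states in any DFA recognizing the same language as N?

All states are reachable from the start state.
P0 = {B,E,F} | {A,C,D}.
Refine {B,E,F} on symbol x: members go to different blocks, giving {B,F} and {E}.
On input x, block {A,C,D} splits into {A,D} and {C}.
Split {A,D} by δ(·,y) → {A} and {D}.
Stable partition: {B,F} | {A} | {E} | {C} | {D} — 5 equivalence classes.

5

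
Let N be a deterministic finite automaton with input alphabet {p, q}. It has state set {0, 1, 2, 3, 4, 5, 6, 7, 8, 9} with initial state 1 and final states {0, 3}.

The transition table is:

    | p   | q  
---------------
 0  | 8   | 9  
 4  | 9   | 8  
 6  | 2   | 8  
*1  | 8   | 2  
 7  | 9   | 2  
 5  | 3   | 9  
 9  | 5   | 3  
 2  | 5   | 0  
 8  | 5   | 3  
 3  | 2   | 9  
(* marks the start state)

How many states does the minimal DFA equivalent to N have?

4

First remove the unreachable states {4,6,7}; 7 states remain.
Initial partition by acceptance: {0,3} | {1,2,5,8,9}.
On input p, block {1,2,5,8,9} splits into {1,2,8,9} and {5}.
On input p, block {1,2,8,9} splits into {2,8,9} and {1}.
Stable partition: {0,3} | {2,8,9} | {5} | {1} — 4 equivalence classes.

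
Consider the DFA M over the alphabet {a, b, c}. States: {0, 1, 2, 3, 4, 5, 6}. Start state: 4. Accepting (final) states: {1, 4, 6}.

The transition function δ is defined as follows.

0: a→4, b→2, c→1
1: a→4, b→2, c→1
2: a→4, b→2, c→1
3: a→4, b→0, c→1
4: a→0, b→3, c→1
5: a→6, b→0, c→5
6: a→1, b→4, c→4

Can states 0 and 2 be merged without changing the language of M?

States {5,6} cannot be reached from the start state, so discard them.
Initial partition by acceptance: {1,4} | {0,2,3}.
Split {1,4} by δ(·,a) → {1} and {4}.
No further refinement is possible. Final partition (3 blocks): {1} | {0,2,3} | {4}.
0 and 2 lie in the same block of the stable partition, so they are equivalent — no string distinguishes them.

Yes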